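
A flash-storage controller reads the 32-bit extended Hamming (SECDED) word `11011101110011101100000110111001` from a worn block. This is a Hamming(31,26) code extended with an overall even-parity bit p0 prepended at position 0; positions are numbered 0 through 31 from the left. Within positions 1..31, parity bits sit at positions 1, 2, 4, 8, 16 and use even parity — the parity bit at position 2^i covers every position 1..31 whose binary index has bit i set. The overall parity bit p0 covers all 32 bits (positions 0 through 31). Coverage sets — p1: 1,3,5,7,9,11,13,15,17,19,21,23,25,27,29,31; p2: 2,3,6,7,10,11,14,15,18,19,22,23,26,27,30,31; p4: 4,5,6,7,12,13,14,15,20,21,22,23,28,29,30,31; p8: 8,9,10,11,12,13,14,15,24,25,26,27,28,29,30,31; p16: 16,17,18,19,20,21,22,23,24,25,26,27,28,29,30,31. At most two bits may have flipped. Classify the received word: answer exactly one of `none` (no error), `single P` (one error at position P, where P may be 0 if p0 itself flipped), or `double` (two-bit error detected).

s1: b1⊕b3⊕b5⊕b7⊕b9⊕b11⊕b13⊕b15⊕b17⊕b19⊕b21⊕b23⊕b25⊕b27⊕b29⊕b31 = 1⊕1⊕1⊕1⊕1⊕0⊕1⊕0⊕1⊕0⊕0⊕1⊕0⊕1⊕0⊕1 = 0
s2: b2⊕b3⊕b6⊕b7⊕b10⊕b11⊕b14⊕b15⊕b18⊕b19⊕b22⊕b23⊕b26⊕b27⊕b30⊕b31 = 0⊕1⊕0⊕1⊕0⊕0⊕1⊕0⊕0⊕0⊕0⊕1⊕1⊕1⊕0⊕1 = 1
s4: b4⊕b5⊕b6⊕b7⊕b12⊕b13⊕b14⊕b15⊕b20⊕b21⊕b22⊕b23⊕b28⊕b29⊕b30⊕b31 = 1⊕1⊕0⊕1⊕1⊕1⊕1⊕0⊕0⊕0⊕0⊕1⊕1⊕0⊕0⊕1 = 1
s8: b8⊕b9⊕b10⊕b11⊕b12⊕b13⊕b14⊕b15⊕b24⊕b25⊕b26⊕b27⊕b28⊕b29⊕b30⊕b31 = 1⊕1⊕0⊕0⊕1⊕1⊕1⊕0⊕1⊕0⊕1⊕1⊕1⊕0⊕0⊕1 = 0
s16: b16⊕b17⊕b18⊕b19⊕b20⊕b21⊕b22⊕b23⊕b24⊕b25⊕b26⊕b27⊕b28⊕b29⊕b30⊕b31 = 1⊕1⊕0⊕0⊕0⊕0⊕0⊕1⊕1⊕0⊕1⊕1⊕1⊕0⊕0⊕1 = 0
Syndrome (s16...s1) = 00110 → position 6.
Overall parity (XOR of all 32 bits, including p0): 1⊕1⊕0⊕1⊕1⊕1⊕0⊕1⊕1⊕1⊕0⊕0⊕1⊕1⊕1⊕0⊕1⊕1⊕0⊕0⊕0⊕0⊕0⊕1⊕1⊕0⊕1⊕1⊕1⊕0⊕0⊕1 = 1
Overall=1, syndrome position=6 → single-bit error at position 6.

single 6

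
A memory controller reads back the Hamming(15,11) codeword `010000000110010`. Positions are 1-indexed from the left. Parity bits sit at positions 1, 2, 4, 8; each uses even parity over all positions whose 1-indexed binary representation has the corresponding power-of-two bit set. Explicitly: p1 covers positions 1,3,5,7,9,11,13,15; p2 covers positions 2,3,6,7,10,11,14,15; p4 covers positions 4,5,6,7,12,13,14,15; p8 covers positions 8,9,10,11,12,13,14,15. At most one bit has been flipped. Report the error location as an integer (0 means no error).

s1: b1⊕b3⊕b5⊕b7⊕b9⊕b11⊕b13⊕b15 = 0⊕0⊕0⊕0⊕0⊕1⊕0⊕0 = 1
s2: b2⊕b3⊕b6⊕b7⊕b10⊕b11⊕b14⊕b15 = 1⊕0⊕0⊕0⊕1⊕1⊕1⊕0 = 0
s4: b4⊕b5⊕b6⊕b7⊕b12⊕b13⊕b14⊕b15 = 0⊕0⊕0⊕0⊕0⊕0⊕1⊕0 = 1
s8: b8⊕b9⊕b10⊕b11⊕b12⊕b13⊕b14⊕b15 = 0⊕0⊕1⊕1⊕0⊕0⊕1⊕0 = 1
Syndrome (s8...s1) = 1101 → position 13.

13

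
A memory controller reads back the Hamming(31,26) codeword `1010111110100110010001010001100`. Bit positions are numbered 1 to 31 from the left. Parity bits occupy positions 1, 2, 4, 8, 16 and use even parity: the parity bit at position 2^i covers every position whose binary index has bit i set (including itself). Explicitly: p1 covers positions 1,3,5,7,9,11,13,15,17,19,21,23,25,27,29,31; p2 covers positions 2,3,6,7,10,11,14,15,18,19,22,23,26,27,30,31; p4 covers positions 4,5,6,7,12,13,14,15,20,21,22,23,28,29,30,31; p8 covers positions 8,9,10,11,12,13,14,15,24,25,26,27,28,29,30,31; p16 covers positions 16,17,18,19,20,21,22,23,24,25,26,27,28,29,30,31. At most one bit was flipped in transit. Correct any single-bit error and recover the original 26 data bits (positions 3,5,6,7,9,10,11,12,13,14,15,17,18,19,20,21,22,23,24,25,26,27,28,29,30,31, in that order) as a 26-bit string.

s1: b1⊕b3⊕b5⊕b7⊕b9⊕b11⊕b13⊕b15⊕b17⊕b19⊕b21⊕b23⊕b25⊕b27⊕b29⊕b31 = 1⊕1⊕1⊕1⊕1⊕1⊕0⊕1⊕0⊕0⊕0⊕0⊕0⊕0⊕1⊕0 = 0
s2: b2⊕b3⊕b6⊕b7⊕b10⊕b11⊕b14⊕b15⊕b18⊕b19⊕b22⊕b23⊕b26⊕b27⊕b30⊕b31 = 0⊕1⊕1⊕1⊕0⊕1⊕1⊕1⊕1⊕0⊕1⊕0⊕0⊕0⊕0⊕0 = 0
s4: b4⊕b5⊕b6⊕b7⊕b12⊕b13⊕b14⊕b15⊕b20⊕b21⊕b22⊕b23⊕b28⊕b29⊕b30⊕b31 = 0⊕1⊕1⊕1⊕0⊕0⊕1⊕1⊕0⊕0⊕1⊕0⊕1⊕1⊕0⊕0 = 0
s8: b8⊕b9⊕b10⊕b11⊕b12⊕b13⊕b14⊕b15⊕b24⊕b25⊕b26⊕b27⊕b28⊕b29⊕b30⊕b31 = 1⊕1⊕0⊕1⊕0⊕0⊕1⊕1⊕1⊕0⊕0⊕0⊕1⊕1⊕0⊕0 = 0
s16: b16⊕b17⊕b18⊕b19⊕b20⊕b21⊕b22⊕b23⊕b24⊕b25⊕b26⊕b27⊕b28⊕b29⊕b30⊕b31 = 0⊕0⊕1⊕0⊕0⊕0⊕1⊕0⊕1⊕0⊕0⊕0⊕1⊕1⊕0⊕0 = 1
Syndrome (s16...s1) = 10000 → position 16.
Flip bit 16: corrected codeword = 1010111110100111010001010001100
Data bits at positions 3,5,6,7,9,10,11,12,13,14,15,17,18,19,20,21,22,23,24,25,26,27,28,29,30,31: 11111010011010001010001100

11111010011010001010001100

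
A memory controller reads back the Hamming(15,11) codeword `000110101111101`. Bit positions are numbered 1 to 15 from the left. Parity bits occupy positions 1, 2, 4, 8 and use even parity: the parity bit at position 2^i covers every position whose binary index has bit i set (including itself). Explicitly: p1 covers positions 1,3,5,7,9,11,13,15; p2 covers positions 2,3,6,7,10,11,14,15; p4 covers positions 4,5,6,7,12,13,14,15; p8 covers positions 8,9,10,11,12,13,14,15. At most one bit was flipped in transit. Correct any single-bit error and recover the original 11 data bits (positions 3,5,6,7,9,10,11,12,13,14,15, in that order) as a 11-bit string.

s1: b1⊕b3⊕b5⊕b7⊕b9⊕b11⊕b13⊕b15 = 0⊕0⊕1⊕1⊕1⊕1⊕1⊕1 = 0
s2: b2⊕b3⊕b6⊕b7⊕b10⊕b11⊕b14⊕b15 = 0⊕0⊕0⊕1⊕1⊕1⊕0⊕1 = 0
s4: b4⊕b5⊕b6⊕b7⊕b12⊕b13⊕b14⊕b15 = 1⊕1⊕0⊕1⊕1⊕1⊕0⊕1 = 0
s8: b8⊕b9⊕b10⊕b11⊕b12⊕b13⊕b14⊕b15 = 0⊕1⊕1⊕1⊕1⊕1⊕0⊕1 = 0
Syndrome (s8...s1) = 0000 → position 0 (no error).
No correction needed.
Data bits at positions 3,5,6,7,9,10,11,12,13,14,15: 01011111101

01011111101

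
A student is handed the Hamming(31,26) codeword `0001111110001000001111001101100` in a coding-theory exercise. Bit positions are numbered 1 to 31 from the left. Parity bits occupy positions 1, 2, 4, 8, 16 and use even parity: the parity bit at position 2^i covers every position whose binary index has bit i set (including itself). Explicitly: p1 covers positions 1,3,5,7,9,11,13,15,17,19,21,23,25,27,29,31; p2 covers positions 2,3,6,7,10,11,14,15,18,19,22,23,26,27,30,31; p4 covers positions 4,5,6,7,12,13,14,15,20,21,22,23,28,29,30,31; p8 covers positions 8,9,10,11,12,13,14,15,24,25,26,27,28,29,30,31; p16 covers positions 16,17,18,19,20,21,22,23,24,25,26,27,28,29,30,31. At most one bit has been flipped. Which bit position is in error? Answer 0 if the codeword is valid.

s1: b1⊕b3⊕b5⊕b7⊕b9⊕b11⊕b13⊕b15⊕b17⊕b19⊕b21⊕b23⊕b25⊕b27⊕b29⊕b31 = 0⊕0⊕1⊕1⊕1⊕0⊕1⊕0⊕0⊕1⊕1⊕0⊕1⊕0⊕1⊕0 = 0
s2: b2⊕b3⊕b6⊕b7⊕b10⊕b11⊕b14⊕b15⊕b18⊕b19⊕b22⊕b23⊕b26⊕b27⊕b30⊕b31 = 0⊕0⊕1⊕1⊕0⊕0⊕0⊕0⊕0⊕1⊕1⊕0⊕1⊕0⊕0⊕0 = 1
s4: b4⊕b5⊕b6⊕b7⊕b12⊕b13⊕b14⊕b15⊕b20⊕b21⊕b22⊕b23⊕b28⊕b29⊕b30⊕b31 = 1⊕1⊕1⊕1⊕0⊕1⊕0⊕0⊕1⊕1⊕1⊕0⊕1⊕1⊕0⊕0 = 0
s8: b8⊕b9⊕b10⊕b11⊕b12⊕b13⊕b14⊕b15⊕b24⊕b25⊕b26⊕b27⊕b28⊕b29⊕b30⊕b31 = 1⊕1⊕0⊕0⊕0⊕1⊕0⊕0⊕0⊕1⊕1⊕0⊕1⊕1⊕0⊕0 = 1
s16: b16⊕b17⊕b18⊕b19⊕b20⊕b21⊕b22⊕b23⊕b24⊕b25⊕b26⊕b27⊕b28⊕b29⊕b30⊕b31 = 0⊕0⊕0⊕1⊕1⊕1⊕1⊕0⊕0⊕1⊕1⊕0⊕1⊕1⊕0⊕0 = 0
Syndrome (s16...s1) = 01010 → position 10.

10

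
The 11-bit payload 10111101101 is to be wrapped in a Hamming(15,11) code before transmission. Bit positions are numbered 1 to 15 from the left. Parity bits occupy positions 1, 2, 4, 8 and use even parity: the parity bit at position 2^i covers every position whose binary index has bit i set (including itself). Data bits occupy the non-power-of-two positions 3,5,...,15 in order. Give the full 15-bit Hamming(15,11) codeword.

111101111101101

Place data bits at non-power-of-two positions: b3=1, b5=0, b6=1, b7=1, b9=1, b10=1, b11=0, b12=1, b13=1, b14=0, b15=1.
p1 = XOR of data positions {3,5,7,9,11,13,15} = 1⊕0⊕1⊕1⊕0⊕1⊕1 = 1
p2 = XOR of data positions {3,6,7,10,11,14,15} = 1⊕1⊕1⊕1⊕0⊕0⊕1 = 1
p4 = XOR of data positions {5,6,7,12,13,14,15} = 0⊕1⊕1⊕1⊕1⊕0⊕1 = 1
p8 = XOR of data positions {9,10,11,12,13,14,15} = 1⊕1⊕0⊕1⊕1⊕0⊕1 = 1
Codeword b1..b15 = 111101111101101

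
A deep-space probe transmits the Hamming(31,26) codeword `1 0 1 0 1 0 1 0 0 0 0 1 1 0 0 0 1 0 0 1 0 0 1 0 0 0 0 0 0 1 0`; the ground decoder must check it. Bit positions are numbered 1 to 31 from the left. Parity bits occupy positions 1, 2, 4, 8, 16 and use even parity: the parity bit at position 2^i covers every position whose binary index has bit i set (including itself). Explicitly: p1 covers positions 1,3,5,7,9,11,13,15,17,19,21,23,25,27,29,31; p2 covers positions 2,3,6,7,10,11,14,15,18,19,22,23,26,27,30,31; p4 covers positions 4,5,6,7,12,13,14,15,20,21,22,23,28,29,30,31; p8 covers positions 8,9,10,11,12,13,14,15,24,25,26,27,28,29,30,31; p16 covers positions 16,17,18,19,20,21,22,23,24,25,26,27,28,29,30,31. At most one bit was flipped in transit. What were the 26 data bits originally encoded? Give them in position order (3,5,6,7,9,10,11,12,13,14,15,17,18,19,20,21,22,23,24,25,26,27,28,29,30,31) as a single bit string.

s1: b1⊕b3⊕b5⊕b7⊕b9⊕b11⊕b13⊕b15⊕b17⊕b19⊕b21⊕b23⊕b25⊕b27⊕b29⊕b31 = 1⊕1⊕1⊕1⊕0⊕0⊕1⊕0⊕1⊕0⊕0⊕1⊕0⊕0⊕0⊕0 = 1
s2: b2⊕b3⊕b6⊕b7⊕b10⊕b11⊕b14⊕b15⊕b18⊕b19⊕b22⊕b23⊕b26⊕b27⊕b30⊕b31 = 0⊕1⊕0⊕1⊕0⊕0⊕0⊕0⊕0⊕0⊕0⊕1⊕0⊕0⊕1⊕0 = 0
s4: b4⊕b5⊕b6⊕b7⊕b12⊕b13⊕b14⊕b15⊕b20⊕b21⊕b22⊕b23⊕b28⊕b29⊕b30⊕b31 = 0⊕1⊕0⊕1⊕1⊕1⊕0⊕0⊕1⊕0⊕0⊕1⊕0⊕0⊕1⊕0 = 1
s8: b8⊕b9⊕b10⊕b11⊕b12⊕b13⊕b14⊕b15⊕b24⊕b25⊕b26⊕b27⊕b28⊕b29⊕b30⊕b31 = 0⊕0⊕0⊕0⊕1⊕1⊕0⊕0⊕0⊕0⊕0⊕0⊕0⊕0⊕1⊕0 = 1
s16: b16⊕b17⊕b18⊕b19⊕b20⊕b21⊕b22⊕b23⊕b24⊕b25⊕b26⊕b27⊕b28⊕b29⊕b30⊕b31 = 0⊕1⊕0⊕0⊕1⊕0⊕0⊕1⊕0⊕0⊕0⊕0⊕0⊕0⊕1⊕0 = 0
Syndrome (s16...s1) = 01101 → position 13.
Flip bit 13: corrected codeword = 1010101000010000100100100000010
Data bits at positions 3,5,6,7,9,10,11,12,13,14,15,17,18,19,20,21,22,23,24,25,26,27,28,29,30,31: 11010001000100100100000010

11010001000100100100000010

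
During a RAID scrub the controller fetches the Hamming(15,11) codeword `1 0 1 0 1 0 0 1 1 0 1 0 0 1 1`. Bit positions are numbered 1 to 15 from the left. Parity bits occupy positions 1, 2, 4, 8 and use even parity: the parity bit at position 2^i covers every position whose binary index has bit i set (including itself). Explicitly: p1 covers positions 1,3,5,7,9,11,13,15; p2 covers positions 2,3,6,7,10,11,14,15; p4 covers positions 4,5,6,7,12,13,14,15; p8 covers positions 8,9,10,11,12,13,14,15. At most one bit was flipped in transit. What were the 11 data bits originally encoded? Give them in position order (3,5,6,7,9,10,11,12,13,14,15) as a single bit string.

11001011011

s1: b1⊕b3⊕b5⊕b7⊕b9⊕b11⊕b13⊕b15 = 1⊕1⊕1⊕0⊕1⊕1⊕0⊕1 = 0
s2: b2⊕b3⊕b6⊕b7⊕b10⊕b11⊕b14⊕b15 = 0⊕1⊕0⊕0⊕0⊕1⊕1⊕1 = 0
s4: b4⊕b5⊕b6⊕b7⊕b12⊕b13⊕b14⊕b15 = 0⊕1⊕0⊕0⊕0⊕0⊕1⊕1 = 1
s8: b8⊕b9⊕b10⊕b11⊕b12⊕b13⊕b14⊕b15 = 1⊕1⊕0⊕1⊕0⊕0⊕1⊕1 = 1
Syndrome (s8...s1) = 1100 → position 12.
Flip bit 12: corrected codeword = 101010011011011
Data bits at positions 3,5,6,7,9,10,11,12,13,14,15: 11001011011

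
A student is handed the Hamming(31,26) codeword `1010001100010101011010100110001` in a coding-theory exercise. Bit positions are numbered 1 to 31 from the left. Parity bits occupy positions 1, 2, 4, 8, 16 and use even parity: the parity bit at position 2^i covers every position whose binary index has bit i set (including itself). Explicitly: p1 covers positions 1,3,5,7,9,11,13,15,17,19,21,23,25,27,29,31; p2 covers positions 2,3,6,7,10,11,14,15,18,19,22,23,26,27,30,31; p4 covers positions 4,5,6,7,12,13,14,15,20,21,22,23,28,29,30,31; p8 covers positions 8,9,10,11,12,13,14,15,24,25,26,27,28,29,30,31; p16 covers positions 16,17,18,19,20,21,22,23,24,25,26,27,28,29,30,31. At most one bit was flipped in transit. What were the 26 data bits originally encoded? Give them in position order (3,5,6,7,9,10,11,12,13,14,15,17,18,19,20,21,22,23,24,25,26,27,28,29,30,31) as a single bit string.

10010001010011010100110001

s1: b1⊕b3⊕b5⊕b7⊕b9⊕b11⊕b13⊕b15⊕b17⊕b19⊕b21⊕b23⊕b25⊕b27⊕b29⊕b31 = 1⊕1⊕0⊕1⊕0⊕0⊕0⊕0⊕0⊕1⊕1⊕1⊕0⊕1⊕0⊕1 = 0
s2: b2⊕b3⊕b6⊕b7⊕b10⊕b11⊕b14⊕b15⊕b18⊕b19⊕b22⊕b23⊕b26⊕b27⊕b30⊕b31 = 0⊕1⊕0⊕1⊕0⊕0⊕1⊕0⊕1⊕1⊕0⊕1⊕1⊕1⊕0⊕1 = 1
s4: b4⊕b5⊕b6⊕b7⊕b12⊕b13⊕b14⊕b15⊕b20⊕b21⊕b22⊕b23⊕b28⊕b29⊕b30⊕b31 = 0⊕0⊕0⊕1⊕1⊕0⊕1⊕0⊕0⊕1⊕0⊕1⊕0⊕0⊕0⊕1 = 0
s8: b8⊕b9⊕b10⊕b11⊕b12⊕b13⊕b14⊕b15⊕b24⊕b25⊕b26⊕b27⊕b28⊕b29⊕b30⊕b31 = 1⊕0⊕0⊕0⊕1⊕0⊕1⊕0⊕0⊕0⊕1⊕1⊕0⊕0⊕0⊕1 = 0
s16: b16⊕b17⊕b18⊕b19⊕b20⊕b21⊕b22⊕b23⊕b24⊕b25⊕b26⊕b27⊕b28⊕b29⊕b30⊕b31 = 1⊕0⊕1⊕1⊕0⊕1⊕0⊕1⊕0⊕0⊕1⊕1⊕0⊕0⊕0⊕1 = 0
Syndrome (s16...s1) = 00010 → position 2.
Flip bit 2: corrected codeword = 1110001100010101011010100110001
Data bits at positions 3,5,6,7,9,10,11,12,13,14,15,17,18,19,20,21,22,23,24,25,26,27,28,29,30,31: 10010001010011010100110001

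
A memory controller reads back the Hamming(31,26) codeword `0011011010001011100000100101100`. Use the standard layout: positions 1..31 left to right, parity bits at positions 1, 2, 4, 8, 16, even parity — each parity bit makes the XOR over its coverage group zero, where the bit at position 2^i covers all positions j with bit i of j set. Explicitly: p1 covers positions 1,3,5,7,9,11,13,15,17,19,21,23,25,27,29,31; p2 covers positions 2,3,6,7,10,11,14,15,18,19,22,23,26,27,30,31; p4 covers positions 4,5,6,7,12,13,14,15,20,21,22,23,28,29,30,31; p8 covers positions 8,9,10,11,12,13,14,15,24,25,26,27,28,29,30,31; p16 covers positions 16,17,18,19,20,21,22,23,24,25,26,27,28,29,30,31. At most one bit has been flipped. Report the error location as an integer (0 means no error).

s1: b1⊕b3⊕b5⊕b7⊕b9⊕b11⊕b13⊕b15⊕b17⊕b19⊕b21⊕b23⊕b25⊕b27⊕b29⊕b31 = 0⊕1⊕0⊕1⊕1⊕0⊕1⊕1⊕1⊕0⊕0⊕1⊕0⊕0⊕1⊕0 = 0
s2: b2⊕b3⊕b6⊕b7⊕b10⊕b11⊕b14⊕b15⊕b18⊕b19⊕b22⊕b23⊕b26⊕b27⊕b30⊕b31 = 0⊕1⊕1⊕1⊕0⊕0⊕0⊕1⊕0⊕0⊕0⊕1⊕1⊕0⊕0⊕0 = 0
s4: b4⊕b5⊕b6⊕b7⊕b12⊕b13⊕b14⊕b15⊕b20⊕b21⊕b22⊕b23⊕b28⊕b29⊕b30⊕b31 = 1⊕0⊕1⊕1⊕0⊕1⊕0⊕1⊕0⊕0⊕0⊕1⊕1⊕1⊕0⊕0 = 0
s8: b8⊕b9⊕b10⊕b11⊕b12⊕b13⊕b14⊕b15⊕b24⊕b25⊕b26⊕b27⊕b28⊕b29⊕b30⊕b31 = 0⊕1⊕0⊕0⊕0⊕1⊕0⊕1⊕0⊕0⊕1⊕0⊕1⊕1⊕0⊕0 = 0
s16: b16⊕b17⊕b18⊕b19⊕b20⊕b21⊕b22⊕b23⊕b24⊕b25⊕b26⊕b27⊕b28⊕b29⊕b30⊕b31 = 1⊕1⊕0⊕0⊕0⊕0⊕0⊕1⊕0⊕0⊕1⊕0⊕1⊕1⊕0⊕0 = 0
Syndrome (s16...s1) = 00000 → position 0 (no error).

0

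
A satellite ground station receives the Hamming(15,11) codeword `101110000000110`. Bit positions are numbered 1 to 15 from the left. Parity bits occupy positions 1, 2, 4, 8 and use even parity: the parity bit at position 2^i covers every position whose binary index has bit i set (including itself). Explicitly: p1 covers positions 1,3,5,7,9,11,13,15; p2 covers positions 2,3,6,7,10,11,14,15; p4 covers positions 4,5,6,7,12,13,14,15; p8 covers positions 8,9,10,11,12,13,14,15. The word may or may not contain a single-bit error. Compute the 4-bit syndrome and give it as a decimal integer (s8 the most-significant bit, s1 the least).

s1: b1⊕b3⊕b5⊕b7⊕b9⊕b11⊕b13⊕b15 = 1⊕1⊕1⊕0⊕0⊕0⊕1⊕0 = 0
s2: b2⊕b3⊕b6⊕b7⊕b10⊕b11⊕b14⊕b15 = 0⊕1⊕0⊕0⊕0⊕0⊕1⊕0 = 0
s4: b4⊕b5⊕b6⊕b7⊕b12⊕b13⊕b14⊕b15 = 1⊕1⊕0⊕0⊕0⊕1⊕1⊕0 = 0
s8: b8⊕b9⊕b10⊕b11⊕b12⊕b13⊕b14⊕b15 = 0⊕0⊕0⊕0⊕0⊕1⊕1⊕0 = 0
Syndrome (s8...s1) = 0000 → position 0 (no error).

0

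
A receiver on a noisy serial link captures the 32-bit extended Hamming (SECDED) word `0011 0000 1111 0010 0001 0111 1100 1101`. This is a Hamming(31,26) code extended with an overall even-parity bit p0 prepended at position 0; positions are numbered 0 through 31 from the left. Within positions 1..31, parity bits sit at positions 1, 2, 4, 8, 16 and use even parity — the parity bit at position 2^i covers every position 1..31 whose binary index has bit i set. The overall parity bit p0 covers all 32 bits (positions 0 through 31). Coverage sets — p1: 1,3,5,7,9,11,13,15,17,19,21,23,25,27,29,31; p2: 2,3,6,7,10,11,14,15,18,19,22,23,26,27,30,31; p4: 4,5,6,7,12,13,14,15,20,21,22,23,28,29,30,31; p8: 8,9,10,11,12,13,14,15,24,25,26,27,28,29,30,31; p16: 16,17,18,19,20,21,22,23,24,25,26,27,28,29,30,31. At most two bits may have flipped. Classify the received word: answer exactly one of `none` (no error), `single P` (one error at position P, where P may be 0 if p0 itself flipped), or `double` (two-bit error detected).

s1: b1⊕b3⊕b5⊕b7⊕b9⊕b11⊕b13⊕b15⊕b17⊕b19⊕b21⊕b23⊕b25⊕b27⊕b29⊕b31 = 0⊕1⊕0⊕0⊕1⊕1⊕0⊕0⊕0⊕1⊕1⊕1⊕1⊕0⊕1⊕1 = 1
s2: b2⊕b3⊕b6⊕b7⊕b10⊕b11⊕b14⊕b15⊕b18⊕b19⊕b22⊕b23⊕b26⊕b27⊕b30⊕b31 = 1⊕1⊕0⊕0⊕1⊕1⊕1⊕0⊕0⊕1⊕1⊕1⊕0⊕0⊕0⊕1 = 1
s4: b4⊕b5⊕b6⊕b7⊕b12⊕b13⊕b14⊕b15⊕b20⊕b21⊕b22⊕b23⊕b28⊕b29⊕b30⊕b31 = 0⊕0⊕0⊕0⊕0⊕0⊕1⊕0⊕0⊕1⊕1⊕1⊕1⊕1⊕0⊕1 = 1
s8: b8⊕b9⊕b10⊕b11⊕b12⊕b13⊕b14⊕b15⊕b24⊕b25⊕b26⊕b27⊕b28⊕b29⊕b30⊕b31 = 1⊕1⊕1⊕1⊕0⊕0⊕1⊕0⊕1⊕1⊕0⊕0⊕1⊕1⊕0⊕1 = 0
s16: b16⊕b17⊕b18⊕b19⊕b20⊕b21⊕b22⊕b23⊕b24⊕b25⊕b26⊕b27⊕b28⊕b29⊕b30⊕b31 = 0⊕0⊕0⊕1⊕0⊕1⊕1⊕1⊕1⊕1⊕0⊕0⊕1⊕1⊕0⊕1 = 1
Syndrome (s16...s1) = 10111 → position 23.
Overall parity (XOR of all 32 bits, including p0): 0⊕0⊕1⊕1⊕0⊕0⊕0⊕0⊕1⊕1⊕1⊕1⊕0⊕0⊕1⊕0⊕0⊕0⊕0⊕1⊕0⊕1⊕1⊕1⊕1⊕1⊕0⊕0⊕1⊕1⊕0⊕1 = 0
Overall=0, syndrome position=23 → double-bit error detected (uncorrectable).

double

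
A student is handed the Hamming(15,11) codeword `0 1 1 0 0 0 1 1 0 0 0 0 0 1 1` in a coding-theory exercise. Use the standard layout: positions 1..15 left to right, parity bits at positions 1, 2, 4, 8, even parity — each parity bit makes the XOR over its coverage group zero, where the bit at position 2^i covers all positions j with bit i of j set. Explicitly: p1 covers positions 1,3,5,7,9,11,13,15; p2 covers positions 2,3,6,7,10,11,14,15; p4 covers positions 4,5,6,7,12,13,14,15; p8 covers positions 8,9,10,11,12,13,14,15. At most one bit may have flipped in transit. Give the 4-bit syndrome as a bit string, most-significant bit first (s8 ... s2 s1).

1111

s1: b1⊕b3⊕b5⊕b7⊕b9⊕b11⊕b13⊕b15 = 0⊕1⊕0⊕1⊕0⊕0⊕0⊕1 = 1
s2: b2⊕b3⊕b6⊕b7⊕b10⊕b11⊕b14⊕b15 = 1⊕1⊕0⊕1⊕0⊕0⊕1⊕1 = 1
s4: b4⊕b5⊕b6⊕b7⊕b12⊕b13⊕b14⊕b15 = 0⊕0⊕0⊕1⊕0⊕0⊕1⊕1 = 1
s8: b8⊕b9⊕b10⊕b11⊕b12⊕b13⊕b14⊕b15 = 1⊕0⊕0⊕0⊕0⊕0⊕1⊕1 = 1
Syndrome (s8...s1) = 1111 → position 15.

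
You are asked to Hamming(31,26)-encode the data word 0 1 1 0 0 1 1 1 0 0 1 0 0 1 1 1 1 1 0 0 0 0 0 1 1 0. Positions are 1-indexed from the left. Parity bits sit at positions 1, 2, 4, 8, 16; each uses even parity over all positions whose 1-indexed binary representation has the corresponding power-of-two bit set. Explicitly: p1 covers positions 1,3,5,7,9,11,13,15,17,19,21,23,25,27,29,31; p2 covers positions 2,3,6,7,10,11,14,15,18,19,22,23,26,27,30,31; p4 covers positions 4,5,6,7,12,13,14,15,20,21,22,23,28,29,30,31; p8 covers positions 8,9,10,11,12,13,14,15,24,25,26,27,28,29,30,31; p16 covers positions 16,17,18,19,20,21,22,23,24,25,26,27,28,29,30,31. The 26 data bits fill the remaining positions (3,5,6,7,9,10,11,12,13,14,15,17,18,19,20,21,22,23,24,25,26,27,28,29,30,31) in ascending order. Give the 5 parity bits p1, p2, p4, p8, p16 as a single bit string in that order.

Place data bits at non-power-of-two positions: b3=0, b5=1, b6=1, b7=0, b9=0, b10=1, b11=1, b12=1, b13=0, b14=0, b15=1, b17=0, b18=0, b19=1, b20=1, b21=1, b22=1, b23=1, b24=0, b25=0, b26=0, b27=0, b28=0, b29=1, b30=1, b31=0.
p1 = XOR of data positions {3,5,7,9,11,13,15,17,19,21,23,25,27,29,31} = 0⊕1⊕0⊕0⊕1⊕0⊕1⊕0⊕1⊕1⊕1⊕0⊕0⊕1⊕0 = 1
p2 = XOR of data positions {3,6,7,10,11,14,15,18,19,22,23,26,27,30,31} = 0⊕1⊕0⊕1⊕1⊕0⊕1⊕0⊕1⊕1⊕1⊕0⊕0⊕1⊕0 = 0
p4 = XOR of data positions {5,6,7,12,13,14,15,20,21,22,23,28,29,30,31} = 1⊕1⊕0⊕1⊕0⊕0⊕1⊕1⊕1⊕1⊕1⊕0⊕1⊕1⊕0 = 0
p8 = XOR of data positions {9,10,11,12,13,14,15,24,25,26,27,28,29,30,31} = 0⊕1⊕1⊕1⊕0⊕0⊕1⊕0⊕0⊕0⊕0⊕0⊕1⊕1⊕0 = 0
p16 = XOR of data positions {17,18,19,20,21,22,23,24,25,26,27,28,29,30,31} = 0⊕0⊕1⊕1⊕1⊕1⊕1⊕0⊕0⊕0⊕0⊕0⊕1⊕1⊕0 = 1
Parity bits p1,p2,p4,p8,p16 = 10001

10001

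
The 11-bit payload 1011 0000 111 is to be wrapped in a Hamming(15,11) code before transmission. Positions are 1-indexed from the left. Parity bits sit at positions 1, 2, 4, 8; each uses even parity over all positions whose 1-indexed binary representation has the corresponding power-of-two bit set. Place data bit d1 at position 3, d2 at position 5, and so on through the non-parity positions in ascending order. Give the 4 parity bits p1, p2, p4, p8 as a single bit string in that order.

Place data bits at non-power-of-two positions: b3=1, b5=0, b6=1, b7=1, b9=0, b10=0, b11=0, b12=0, b13=1, b14=1, b15=1.
p1 = XOR of data positions {3,5,7,9,11,13,15} = 1⊕0⊕1⊕0⊕0⊕1⊕1 = 0
p2 = XOR of data positions {3,6,7,10,11,14,15} = 1⊕1⊕1⊕0⊕0⊕1⊕1 = 1
p4 = XOR of data positions {5,6,7,12,13,14,15} = 0⊕1⊕1⊕0⊕1⊕1⊕1 = 1
p8 = XOR of data positions {9,10,11,12,13,14,15} = 0⊕0⊕0⊕0⊕1⊕1⊕1 = 1
Parity bits p1,p2,p4,p8 = 0111

0111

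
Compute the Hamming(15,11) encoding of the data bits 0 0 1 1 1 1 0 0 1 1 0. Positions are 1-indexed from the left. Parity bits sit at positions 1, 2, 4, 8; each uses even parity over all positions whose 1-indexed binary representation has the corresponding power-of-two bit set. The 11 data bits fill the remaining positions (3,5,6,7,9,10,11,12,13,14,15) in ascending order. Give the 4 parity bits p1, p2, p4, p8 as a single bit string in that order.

1000

Place data bits at non-power-of-two positions: b3=0, b5=0, b6=1, b7=1, b9=1, b10=1, b11=0, b12=0, b13=1, b14=1, b15=0.
p1 = XOR of data positions {3,5,7,9,11,13,15} = 0⊕0⊕1⊕1⊕0⊕1⊕0 = 1
p2 = XOR of data positions {3,6,7,10,11,14,15} = 0⊕1⊕1⊕1⊕0⊕1⊕0 = 0
p4 = XOR of data positions {5,6,7,12,13,14,15} = 0⊕1⊕1⊕0⊕1⊕1⊕0 = 0
p8 = XOR of data positions {9,10,11,12,13,14,15} = 1⊕1⊕0⊕0⊕1⊕1⊕0 = 0
Parity bits p1,p2,p4,p8 = 1000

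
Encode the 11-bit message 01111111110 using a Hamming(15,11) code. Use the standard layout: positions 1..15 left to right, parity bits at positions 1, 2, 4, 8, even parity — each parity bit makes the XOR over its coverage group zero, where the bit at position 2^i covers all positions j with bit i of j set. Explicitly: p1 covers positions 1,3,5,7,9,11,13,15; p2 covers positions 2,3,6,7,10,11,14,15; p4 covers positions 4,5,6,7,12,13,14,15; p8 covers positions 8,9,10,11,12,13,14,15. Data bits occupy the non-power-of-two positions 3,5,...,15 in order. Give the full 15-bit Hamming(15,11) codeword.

110011101111110

Place data bits at non-power-of-two positions: b3=0, b5=1, b6=1, b7=1, b9=1, b10=1, b11=1, b12=1, b13=1, b14=1, b15=0.
p1 = XOR of data positions {3,5,7,9,11,13,15} = 0⊕1⊕1⊕1⊕1⊕1⊕0 = 1
p2 = XOR of data positions {3,6,7,10,11,14,15} = 0⊕1⊕1⊕1⊕1⊕1⊕0 = 1
p4 = XOR of data positions {5,6,7,12,13,14,15} = 1⊕1⊕1⊕1⊕1⊕1⊕0 = 0
p8 = XOR of data positions {9,10,11,12,13,14,15} = 1⊕1⊕1⊕1⊕1⊕1⊕0 = 0
Codeword b1..b15 = 110011101111110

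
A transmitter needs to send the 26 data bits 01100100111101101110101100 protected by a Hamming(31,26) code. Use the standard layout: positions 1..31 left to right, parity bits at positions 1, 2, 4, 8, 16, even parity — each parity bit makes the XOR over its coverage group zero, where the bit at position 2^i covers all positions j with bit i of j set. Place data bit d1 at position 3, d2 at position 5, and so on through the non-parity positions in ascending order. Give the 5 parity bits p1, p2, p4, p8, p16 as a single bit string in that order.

10001

Place data bits at non-power-of-two positions: b3=0, b5=1, b6=1, b7=0, b9=0, b10=1, b11=0, b12=0, b13=1, b14=1, b15=1, b17=1, b18=0, b19=1, b20=1, b21=0, b22=1, b23=1, b24=1, b25=0, b26=1, b27=0, b28=1, b29=1, b30=0, b31=0.
p1 = XOR of data positions {3,5,7,9,11,13,15,17,19,21,23,25,27,29,31} = 0⊕1⊕0⊕0⊕0⊕1⊕1⊕1⊕1⊕0⊕1⊕0⊕0⊕1⊕0 = 1
p2 = XOR of data positions {3,6,7,10,11,14,15,18,19,22,23,26,27,30,31} = 0⊕1⊕0⊕1⊕0⊕1⊕1⊕0⊕1⊕1⊕1⊕1⊕0⊕0⊕0 = 0
p4 = XOR of data positions {5,6,7,12,13,14,15,20,21,22,23,28,29,30,31} = 1⊕1⊕0⊕0⊕1⊕1⊕1⊕1⊕0⊕1⊕1⊕1⊕1⊕0⊕0 = 0
p8 = XOR of data positions {9,10,11,12,13,14,15,24,25,26,27,28,29,30,31} = 0⊕1⊕0⊕0⊕1⊕1⊕1⊕1⊕0⊕1⊕0⊕1⊕1⊕0⊕0 = 0
p16 = XOR of data positions {17,18,19,20,21,22,23,24,25,26,27,28,29,30,31} = 1⊕0⊕1⊕1⊕0⊕1⊕1⊕1⊕0⊕1⊕0⊕1⊕1⊕0⊕0 = 1
Parity bits p1,p2,p4,p8,p16 = 10001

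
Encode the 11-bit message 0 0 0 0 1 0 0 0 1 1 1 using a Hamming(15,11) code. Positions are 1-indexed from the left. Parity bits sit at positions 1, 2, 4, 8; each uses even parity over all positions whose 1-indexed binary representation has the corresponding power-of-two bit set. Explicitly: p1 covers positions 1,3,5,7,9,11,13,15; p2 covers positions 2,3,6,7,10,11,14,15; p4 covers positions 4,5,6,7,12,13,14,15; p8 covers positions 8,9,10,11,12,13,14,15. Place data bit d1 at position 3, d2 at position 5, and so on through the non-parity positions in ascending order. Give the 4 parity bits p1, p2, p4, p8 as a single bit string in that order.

Place data bits at non-power-of-two positions: b3=0, b5=0, b6=0, b7=0, b9=1, b10=0, b11=0, b12=0, b13=1, b14=1, b15=1.
p1 = XOR of data positions {3,5,7,9,11,13,15} = 0⊕0⊕0⊕1⊕0⊕1⊕1 = 1
p2 = XOR of data positions {3,6,7,10,11,14,15} = 0⊕0⊕0⊕0⊕0⊕1⊕1 = 0
p4 = XOR of data positions {5,6,7,12,13,14,15} = 0⊕0⊕0⊕0⊕1⊕1⊕1 = 1
p8 = XOR of data positions {9,10,11,12,13,14,15} = 1⊕0⊕0⊕0⊕1⊕1⊕1 = 0
Parity bits p1,p2,p4,p8 = 1010

1010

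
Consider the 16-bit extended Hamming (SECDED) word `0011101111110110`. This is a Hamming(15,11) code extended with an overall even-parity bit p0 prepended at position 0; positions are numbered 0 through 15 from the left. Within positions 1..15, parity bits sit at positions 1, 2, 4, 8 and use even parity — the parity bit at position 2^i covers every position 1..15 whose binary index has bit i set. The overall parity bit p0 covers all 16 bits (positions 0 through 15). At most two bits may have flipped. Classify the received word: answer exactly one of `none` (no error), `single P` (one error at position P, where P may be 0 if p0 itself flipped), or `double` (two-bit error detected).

s1: b1⊕b3⊕b5⊕b7⊕b9⊕b11⊕b13⊕b15 = 0⊕1⊕0⊕1⊕1⊕1⊕1⊕0 = 1
s2: b2⊕b3⊕b6⊕b7⊕b10⊕b11⊕b14⊕b15 = 1⊕1⊕1⊕1⊕1⊕1⊕1⊕0 = 1
s4: b4⊕b5⊕b6⊕b7⊕b12⊕b13⊕b14⊕b15 = 1⊕0⊕1⊕1⊕0⊕1⊕1⊕0 = 1
s8: b8⊕b9⊕b10⊕b11⊕b12⊕b13⊕b14⊕b15 = 1⊕1⊕1⊕1⊕0⊕1⊕1⊕0 = 0
Syndrome (s8...s1) = 0111 → position 7.
Overall parity (XOR of all 16 bits, including p0): 0⊕0⊕1⊕1⊕1⊕0⊕1⊕1⊕1⊕1⊕1⊕1⊕0⊕1⊕1⊕0 = 1
Overall=1, syndrome position=7 → single-bit error at position 7.

single 7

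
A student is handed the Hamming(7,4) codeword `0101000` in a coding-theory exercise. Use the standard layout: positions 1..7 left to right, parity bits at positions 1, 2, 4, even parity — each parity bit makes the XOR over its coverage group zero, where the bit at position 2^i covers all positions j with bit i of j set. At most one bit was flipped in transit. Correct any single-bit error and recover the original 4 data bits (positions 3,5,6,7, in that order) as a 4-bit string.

0010

s1: b1⊕b3⊕b5⊕b7 = 0⊕0⊕0⊕0 = 0
s2: b2⊕b3⊕b6⊕b7 = 1⊕0⊕0⊕0 = 1
s4: b4⊕b5⊕b6⊕b7 = 1⊕0⊕0⊕0 = 1
Syndrome (s4...s1) = 110 → position 6.
Flip bit 6: corrected codeword = 0101010
Data bits at positions 3,5,6,7: 0010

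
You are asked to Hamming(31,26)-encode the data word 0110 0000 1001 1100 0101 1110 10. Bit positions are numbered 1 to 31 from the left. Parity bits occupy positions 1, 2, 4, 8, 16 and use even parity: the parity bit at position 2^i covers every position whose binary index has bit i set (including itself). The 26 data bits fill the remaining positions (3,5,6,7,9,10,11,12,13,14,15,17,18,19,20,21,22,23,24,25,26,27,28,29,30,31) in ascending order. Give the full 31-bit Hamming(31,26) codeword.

Place data bits at non-power-of-two positions: b3=0, b5=1, b6=1, b7=0, b9=0, b10=0, b11=0, b12=0, b13=1, b14=0, b15=0, b17=1, b18=1, b19=1, b20=0, b21=0, b22=0, b23=1, b24=0, b25=1, b26=1, b27=1, b28=1, b29=0, b30=1, b31=0.
p1 = XOR of data positions {3,5,7,9,11,13,15,17,19,21,23,25,27,29,31} = 0⊕1⊕0⊕0⊕0⊕1⊕0⊕1⊕1⊕0⊕1⊕1⊕1⊕0⊕0 = 1
p2 = XOR of data positions {3,6,7,10,11,14,15,18,19,22,23,26,27,30,31} = 0⊕1⊕0⊕0⊕0⊕0⊕0⊕1⊕1⊕0⊕1⊕1⊕1⊕1⊕0 = 1
p4 = XOR of data positions {5,6,7,12,13,14,15,20,21,22,23,28,29,30,31} = 1⊕1⊕0⊕0⊕1⊕0⊕0⊕0⊕0⊕0⊕1⊕1⊕0⊕1⊕0 = 0
p8 = XOR of data positions {9,10,11,12,13,14,15,24,25,26,27,28,29,30,31} = 0⊕0⊕0⊕0⊕1⊕0⊕0⊕0⊕1⊕1⊕1⊕1⊕0⊕1⊕0 = 0
p16 = XOR of data positions {17,18,19,20,21,22,23,24,25,26,27,28,29,30,31} = 1⊕1⊕1⊕0⊕0⊕0⊕1⊕0⊕1⊕1⊕1⊕1⊕0⊕1⊕0 = 1
Codeword b1..b31 = 1100110000001001111000101111010

1100110000001001111000101111010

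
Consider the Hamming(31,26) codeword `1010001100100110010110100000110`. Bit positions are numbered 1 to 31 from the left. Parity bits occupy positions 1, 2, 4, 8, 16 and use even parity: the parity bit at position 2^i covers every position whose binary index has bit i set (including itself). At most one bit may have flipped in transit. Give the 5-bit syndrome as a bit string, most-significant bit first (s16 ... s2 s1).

00000

s1: b1⊕b3⊕b5⊕b7⊕b9⊕b11⊕b13⊕b15⊕b17⊕b19⊕b21⊕b23⊕b25⊕b27⊕b29⊕b31 = 1⊕1⊕0⊕1⊕0⊕1⊕0⊕1⊕0⊕0⊕1⊕1⊕0⊕0⊕1⊕0 = 0
s2: b2⊕b3⊕b6⊕b7⊕b10⊕b11⊕b14⊕b15⊕b18⊕b19⊕b22⊕b23⊕b26⊕b27⊕b30⊕b31 = 0⊕1⊕0⊕1⊕0⊕1⊕1⊕1⊕1⊕0⊕0⊕1⊕0⊕0⊕1⊕0 = 0
s4: b4⊕b5⊕b6⊕b7⊕b12⊕b13⊕b14⊕b15⊕b20⊕b21⊕b22⊕b23⊕b28⊕b29⊕b30⊕b31 = 0⊕0⊕0⊕1⊕0⊕0⊕1⊕1⊕1⊕1⊕0⊕1⊕0⊕1⊕1⊕0 = 0
s8: b8⊕b9⊕b10⊕b11⊕b12⊕b13⊕b14⊕b15⊕b24⊕b25⊕b26⊕b27⊕b28⊕b29⊕b30⊕b31 = 1⊕0⊕0⊕1⊕0⊕0⊕1⊕1⊕0⊕0⊕0⊕0⊕0⊕1⊕1⊕0 = 0
s16: b16⊕b17⊕b18⊕b19⊕b20⊕b21⊕b22⊕b23⊕b24⊕b25⊕b26⊕b27⊕b28⊕b29⊕b30⊕b31 = 0⊕0⊕1⊕0⊕1⊕1⊕0⊕1⊕0⊕0⊕0⊕0⊕0⊕1⊕1⊕0 = 0
Syndrome (s16...s1) = 00000 → position 0 (no error).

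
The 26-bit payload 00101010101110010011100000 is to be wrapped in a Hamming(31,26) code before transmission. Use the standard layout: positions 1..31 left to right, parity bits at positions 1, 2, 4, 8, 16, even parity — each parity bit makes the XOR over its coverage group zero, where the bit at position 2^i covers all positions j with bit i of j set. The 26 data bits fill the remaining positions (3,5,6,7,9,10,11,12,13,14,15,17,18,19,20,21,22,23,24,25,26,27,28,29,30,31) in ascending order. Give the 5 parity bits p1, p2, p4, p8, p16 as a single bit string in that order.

11010

Place data bits at non-power-of-two positions: b3=0, b5=0, b6=1, b7=0, b9=1, b10=0, b11=1, b12=0, b13=1, b14=0, b15=1, b17=1, b18=1, b19=0, b20=0, b21=1, b22=0, b23=0, b24=1, b25=1, b26=1, b27=0, b28=0, b29=0, b30=0, b31=0.
p1 = XOR of data positions {3,5,7,9,11,13,15,17,19,21,23,25,27,29,31} = 0⊕0⊕0⊕1⊕1⊕1⊕1⊕1⊕0⊕1⊕0⊕1⊕0⊕0⊕0 = 1
p2 = XOR of data positions {3,6,7,10,11,14,15,18,19,22,23,26,27,30,31} = 0⊕1⊕0⊕0⊕1⊕0⊕1⊕1⊕0⊕0⊕0⊕1⊕0⊕0⊕0 = 1
p4 = XOR of data positions {5,6,7,12,13,14,15,20,21,22,23,28,29,30,31} = 0⊕1⊕0⊕0⊕1⊕0⊕1⊕0⊕1⊕0⊕0⊕0⊕0⊕0⊕0 = 0
p8 = XOR of data positions {9,10,11,12,13,14,15,24,25,26,27,28,29,30,31} = 1⊕0⊕1⊕0⊕1⊕0⊕1⊕1⊕1⊕1⊕0⊕0⊕0⊕0⊕0 = 1
p16 = XOR of data positions {17,18,19,20,21,22,23,24,25,26,27,28,29,30,31} = 1⊕1⊕0⊕0⊕1⊕0⊕0⊕1⊕1⊕1⊕0⊕0⊕0⊕0⊕0 = 0
Parity bits p1,p2,p4,p8,p16 = 11010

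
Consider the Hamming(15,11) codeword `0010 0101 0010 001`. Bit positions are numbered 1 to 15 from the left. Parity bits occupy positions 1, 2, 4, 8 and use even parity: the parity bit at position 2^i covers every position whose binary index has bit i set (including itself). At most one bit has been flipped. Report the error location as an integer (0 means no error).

9

s1: b1⊕b3⊕b5⊕b7⊕b9⊕b11⊕b13⊕b15 = 0⊕1⊕0⊕0⊕0⊕1⊕0⊕1 = 1
s2: b2⊕b3⊕b6⊕b7⊕b10⊕b11⊕b14⊕b15 = 0⊕1⊕1⊕0⊕0⊕1⊕0⊕1 = 0
s4: b4⊕b5⊕b6⊕b7⊕b12⊕b13⊕b14⊕b15 = 0⊕0⊕1⊕0⊕0⊕0⊕0⊕1 = 0
s8: b8⊕b9⊕b10⊕b11⊕b12⊕b13⊕b14⊕b15 = 1⊕0⊕0⊕1⊕0⊕0⊕0⊕1 = 1
Syndrome (s8...s1) = 1001 → position 9.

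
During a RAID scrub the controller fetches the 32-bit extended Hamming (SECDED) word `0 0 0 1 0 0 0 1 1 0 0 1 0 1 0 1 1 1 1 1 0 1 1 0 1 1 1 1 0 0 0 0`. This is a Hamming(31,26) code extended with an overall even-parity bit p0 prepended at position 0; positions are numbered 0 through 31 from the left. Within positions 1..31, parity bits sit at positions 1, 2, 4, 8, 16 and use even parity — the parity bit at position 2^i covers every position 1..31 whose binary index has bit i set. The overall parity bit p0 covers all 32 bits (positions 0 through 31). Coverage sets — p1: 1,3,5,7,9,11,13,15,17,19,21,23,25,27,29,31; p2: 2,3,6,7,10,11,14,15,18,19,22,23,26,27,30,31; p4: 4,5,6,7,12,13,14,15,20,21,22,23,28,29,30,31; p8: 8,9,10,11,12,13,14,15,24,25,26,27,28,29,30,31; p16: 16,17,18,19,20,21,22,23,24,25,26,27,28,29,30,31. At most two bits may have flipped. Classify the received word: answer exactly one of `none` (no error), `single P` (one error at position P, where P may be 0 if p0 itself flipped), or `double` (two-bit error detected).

s1: b1⊕b3⊕b5⊕b7⊕b9⊕b11⊕b13⊕b15⊕b17⊕b19⊕b21⊕b23⊕b25⊕b27⊕b29⊕b31 = 0⊕1⊕0⊕1⊕0⊕1⊕1⊕1⊕1⊕1⊕1⊕0⊕1⊕1⊕0⊕0 = 0
s2: b2⊕b3⊕b6⊕b7⊕b10⊕b11⊕b14⊕b15⊕b18⊕b19⊕b22⊕b23⊕b26⊕b27⊕b30⊕b31 = 0⊕1⊕0⊕1⊕0⊕1⊕0⊕1⊕1⊕1⊕1⊕0⊕1⊕1⊕0⊕0 = 1
s4: b4⊕b5⊕b6⊕b7⊕b12⊕b13⊕b14⊕b15⊕b20⊕b21⊕b22⊕b23⊕b28⊕b29⊕b30⊕b31 = 0⊕0⊕0⊕1⊕0⊕1⊕0⊕1⊕0⊕1⊕1⊕0⊕0⊕0⊕0⊕0 = 1
s8: b8⊕b9⊕b10⊕b11⊕b12⊕b13⊕b14⊕b15⊕b24⊕b25⊕b26⊕b27⊕b28⊕b29⊕b30⊕b31 = 1⊕0⊕0⊕1⊕0⊕1⊕0⊕1⊕1⊕1⊕1⊕1⊕0⊕0⊕0⊕0 = 0
s16: b16⊕b17⊕b18⊕b19⊕b20⊕b21⊕b22⊕b23⊕b24⊕b25⊕b26⊕b27⊕b28⊕b29⊕b30⊕b31 = 1⊕1⊕1⊕1⊕0⊕1⊕1⊕0⊕1⊕1⊕1⊕1⊕0⊕0⊕0⊕0 = 0
Syndrome (s16...s1) = 00110 → position 6.
Overall parity (XOR of all 32 bits, including p0): 0⊕0⊕0⊕1⊕0⊕0⊕0⊕1⊕1⊕0⊕0⊕1⊕0⊕1⊕0⊕1⊕1⊕1⊕1⊕1⊕0⊕1⊕1⊕0⊕1⊕1⊕1⊕1⊕0⊕0⊕0⊕0 = 0
Overall=0, syndrome position=6 → double-bit error detected (uncorrectable).

double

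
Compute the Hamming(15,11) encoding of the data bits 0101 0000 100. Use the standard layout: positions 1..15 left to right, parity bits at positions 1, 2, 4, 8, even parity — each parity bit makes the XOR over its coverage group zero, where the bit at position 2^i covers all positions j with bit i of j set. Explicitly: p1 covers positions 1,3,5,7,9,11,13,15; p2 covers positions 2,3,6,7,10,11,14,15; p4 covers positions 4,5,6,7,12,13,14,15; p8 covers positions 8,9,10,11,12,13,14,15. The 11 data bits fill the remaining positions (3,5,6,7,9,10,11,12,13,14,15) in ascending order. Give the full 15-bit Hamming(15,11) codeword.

Place data bits at non-power-of-two positions: b3=0, b5=1, b6=0, b7=1, b9=0, b10=0, b11=0, b12=0, b13=1, b14=0, b15=0.
p1 = XOR of data positions {3,5,7,9,11,13,15} = 0⊕1⊕1⊕0⊕0⊕1⊕0 = 1
p2 = XOR of data positions {3,6,7,10,11,14,15} = 0⊕0⊕1⊕0⊕0⊕0⊕0 = 1
p4 = XOR of data positions {5,6,7,12,13,14,15} = 1⊕0⊕1⊕0⊕1⊕0⊕0 = 1
p8 = XOR of data positions {9,10,11,12,13,14,15} = 0⊕0⊕0⊕0⊕1⊕0⊕0 = 1
Codeword b1..b15 = 110110110000100

110110110000100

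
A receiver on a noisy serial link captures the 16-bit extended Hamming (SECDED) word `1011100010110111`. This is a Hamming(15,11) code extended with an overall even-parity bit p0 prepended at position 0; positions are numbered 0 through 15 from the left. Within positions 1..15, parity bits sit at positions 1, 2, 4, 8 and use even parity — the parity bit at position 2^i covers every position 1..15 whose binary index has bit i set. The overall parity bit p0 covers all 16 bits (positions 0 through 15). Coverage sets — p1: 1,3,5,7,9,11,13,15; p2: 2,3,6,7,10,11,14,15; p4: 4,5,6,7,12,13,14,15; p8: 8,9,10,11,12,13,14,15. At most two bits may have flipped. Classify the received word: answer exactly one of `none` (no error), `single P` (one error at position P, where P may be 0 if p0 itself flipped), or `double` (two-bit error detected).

none

s1: b1⊕b3⊕b5⊕b7⊕b9⊕b11⊕b13⊕b15 = 0⊕1⊕0⊕0⊕0⊕1⊕1⊕1 = 0
s2: b2⊕b3⊕b6⊕b7⊕b10⊕b11⊕b14⊕b15 = 1⊕1⊕0⊕0⊕1⊕1⊕1⊕1 = 0
s4: b4⊕b5⊕b6⊕b7⊕b12⊕b13⊕b14⊕b15 = 1⊕0⊕0⊕0⊕0⊕1⊕1⊕1 = 0
s8: b8⊕b9⊕b10⊕b11⊕b12⊕b13⊕b14⊕b15 = 1⊕0⊕1⊕1⊕0⊕1⊕1⊕1 = 0
Syndrome (s8...s1) = 0000 → position 0 (no error).
Overall parity (XOR of all 16 bits, including p0): 1⊕0⊕1⊕1⊕1⊕0⊕0⊕0⊕1⊕0⊕1⊕1⊕0⊕1⊕1⊕1 = 0
Overall=0, syndrome position=0 → no error.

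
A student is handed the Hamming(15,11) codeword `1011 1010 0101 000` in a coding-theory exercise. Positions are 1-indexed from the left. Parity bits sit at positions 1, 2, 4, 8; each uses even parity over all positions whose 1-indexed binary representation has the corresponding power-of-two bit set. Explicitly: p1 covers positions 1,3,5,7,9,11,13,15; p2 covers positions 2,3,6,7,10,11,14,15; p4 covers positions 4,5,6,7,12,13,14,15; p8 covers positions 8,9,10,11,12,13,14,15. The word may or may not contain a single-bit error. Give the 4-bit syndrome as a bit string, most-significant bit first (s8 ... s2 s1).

s1: b1⊕b3⊕b5⊕b7⊕b9⊕b11⊕b13⊕b15 = 1⊕1⊕1⊕1⊕0⊕0⊕0⊕0 = 0
s2: b2⊕b3⊕b6⊕b7⊕b10⊕b11⊕b14⊕b15 = 0⊕1⊕0⊕1⊕1⊕0⊕0⊕0 = 1
s4: b4⊕b5⊕b6⊕b7⊕b12⊕b13⊕b14⊕b15 = 1⊕1⊕0⊕1⊕1⊕0⊕0⊕0 = 0
s8: b8⊕b9⊕b10⊕b11⊕b12⊕b13⊕b14⊕b15 = 0⊕0⊕1⊕0⊕1⊕0⊕0⊕0 = 0
Syndrome (s8...s1) = 0010 → position 2.

0010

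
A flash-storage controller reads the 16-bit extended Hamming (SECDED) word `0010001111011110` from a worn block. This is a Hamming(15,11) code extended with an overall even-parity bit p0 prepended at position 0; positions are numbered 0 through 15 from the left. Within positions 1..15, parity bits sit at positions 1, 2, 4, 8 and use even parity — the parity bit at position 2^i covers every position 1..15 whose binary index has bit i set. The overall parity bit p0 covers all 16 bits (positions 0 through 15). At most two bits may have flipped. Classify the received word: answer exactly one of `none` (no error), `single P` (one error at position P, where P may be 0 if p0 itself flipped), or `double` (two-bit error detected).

s1: b1⊕b3⊕b5⊕b7⊕b9⊕b11⊕b13⊕b15 = 0⊕0⊕0⊕1⊕1⊕1⊕1⊕0 = 0
s2: b2⊕b3⊕b6⊕b7⊕b10⊕b11⊕b14⊕b15 = 1⊕0⊕1⊕1⊕0⊕1⊕1⊕0 = 1
s4: b4⊕b5⊕b6⊕b7⊕b12⊕b13⊕b14⊕b15 = 0⊕0⊕1⊕1⊕1⊕1⊕1⊕0 = 1
s8: b8⊕b9⊕b10⊕b11⊕b12⊕b13⊕b14⊕b15 = 1⊕1⊕0⊕1⊕1⊕1⊕1⊕0 = 0
Syndrome (s8...s1) = 0110 → position 6.
Overall parity (XOR of all 16 bits, including p0): 0⊕0⊕1⊕0⊕0⊕0⊕1⊕1⊕1⊕1⊕0⊕1⊕1⊕1⊕1⊕0 = 1
Overall=1, syndrome position=6 → single-bit error at position 6.

single 6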